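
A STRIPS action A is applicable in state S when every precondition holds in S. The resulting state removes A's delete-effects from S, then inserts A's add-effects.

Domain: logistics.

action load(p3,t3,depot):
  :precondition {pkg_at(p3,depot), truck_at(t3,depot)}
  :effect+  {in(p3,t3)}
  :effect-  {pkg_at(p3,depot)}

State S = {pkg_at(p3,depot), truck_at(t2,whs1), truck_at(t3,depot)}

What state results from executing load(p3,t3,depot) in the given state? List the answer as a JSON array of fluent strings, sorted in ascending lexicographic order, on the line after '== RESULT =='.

Progress:
  pre ⊆ S: {pkg_at(p3,depot), truck_at(t3,depot)} ⊆ S  — applicable
  S \ del = {truck_at(t2,whs1), truck_at(t3,depot)}
  ∪ add   = {in(p3,t3), truck_at(t2,whs1), truck_at(t3,depot)}

== RESULT ==
["in(p3,t3)", "truck_at(t2,whs1)", "truck_at(t3,depot)"]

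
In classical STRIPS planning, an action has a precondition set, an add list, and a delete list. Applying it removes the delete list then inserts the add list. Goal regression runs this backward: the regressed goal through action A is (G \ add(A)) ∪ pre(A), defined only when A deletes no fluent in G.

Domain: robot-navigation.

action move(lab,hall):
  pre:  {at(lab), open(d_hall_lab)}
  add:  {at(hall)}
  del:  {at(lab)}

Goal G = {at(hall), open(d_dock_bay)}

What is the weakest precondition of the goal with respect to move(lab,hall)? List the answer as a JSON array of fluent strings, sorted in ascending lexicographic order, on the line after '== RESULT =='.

Compute (G \ add) ∪ pre:
  G ∩ del = {}  (empty — regression defined)
  G \ add = {at(hall), open(d_dock_bay)} \ {at(hall)} = {open(d_dock_bay)}
  ∪ pre   = {open(d_dock_bay)} ∪ {at(lab), open(d_hall_lab)}
          = {at(lab), open(d_dock_bay), open(d_hall_lab)}

== RESULT ==
["at(lab)", "open(d_dock_bay)", "open(d_hall_lab)"]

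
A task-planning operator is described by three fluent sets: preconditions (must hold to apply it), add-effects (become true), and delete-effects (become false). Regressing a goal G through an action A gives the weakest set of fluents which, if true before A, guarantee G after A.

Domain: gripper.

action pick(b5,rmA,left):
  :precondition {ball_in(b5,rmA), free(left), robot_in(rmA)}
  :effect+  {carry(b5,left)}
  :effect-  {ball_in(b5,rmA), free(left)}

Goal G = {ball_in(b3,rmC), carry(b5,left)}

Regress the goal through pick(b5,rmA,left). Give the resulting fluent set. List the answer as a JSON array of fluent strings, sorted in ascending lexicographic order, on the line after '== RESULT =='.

Compute (G \ add) ∪ pre:
  G ∩ del = {}  (empty — regression defined)
  G \ add = {ball_in(b3,rmC), carry(b5,left)} \ {carry(b5,left)} = {ball_in(b3,rmC)}
  ∪ pre   = {ball_in(b3,rmC)} ∪ {ball_in(b5,rmA), free(left), robot_in(rmA)}
          = {ball_in(b3,rmC), ball_in(b5,rmA), free(left), robot_in(rmA)}

== RESULT ==
["ball_in(b3,rmC)", "ball_in(b5,rmA)", "free(left)", "robot_in(rmA)"]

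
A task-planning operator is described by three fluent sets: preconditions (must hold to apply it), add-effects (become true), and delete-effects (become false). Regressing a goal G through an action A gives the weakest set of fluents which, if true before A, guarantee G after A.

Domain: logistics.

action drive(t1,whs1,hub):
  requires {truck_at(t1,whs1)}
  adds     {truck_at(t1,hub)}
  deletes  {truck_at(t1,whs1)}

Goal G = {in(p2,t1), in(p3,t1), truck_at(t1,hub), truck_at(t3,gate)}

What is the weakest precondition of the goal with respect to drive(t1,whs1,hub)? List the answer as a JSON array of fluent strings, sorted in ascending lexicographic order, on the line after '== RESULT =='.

Compute (G \ add) ∪ pre:
  G ∩ del = {}  (empty — regression defined)
  G \ add = {in(p2,t1), in(p3,t1), truck_at(t1,hub), truck_at(t3,gate)} \ {truck_at(t1,hub)} = {in(p2,t1), in(p3,t1), truck_at(t3,gate)}
  ∪ pre   = {in(p2,t1), in(p3,t1), truck_at(t3,gate)} ∪ {truck_at(t1,whs1)}
          = {in(p2,t1), in(p3,t1), truck_at(t1,whs1), truck_at(t3,gate)}

== RESULT ==
["in(p2,t1)", "in(p3,t1)", "truck_at(t1,whs1)", "truck_at(t3,gate)"]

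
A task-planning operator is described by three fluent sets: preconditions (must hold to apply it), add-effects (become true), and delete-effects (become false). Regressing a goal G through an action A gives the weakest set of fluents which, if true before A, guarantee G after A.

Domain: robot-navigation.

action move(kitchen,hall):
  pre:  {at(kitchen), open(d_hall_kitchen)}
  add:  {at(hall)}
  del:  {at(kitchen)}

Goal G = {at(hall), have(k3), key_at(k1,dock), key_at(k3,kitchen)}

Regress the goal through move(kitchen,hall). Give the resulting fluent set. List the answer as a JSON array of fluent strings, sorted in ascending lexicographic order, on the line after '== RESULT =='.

Regress:
  G ∩ del = {}  (empty — regression defined)
  G \ add = {at(hall), have(k3), key_at(k1,dock), key_at(k3,kitchen)} \ {at(hall)} = {have(k3), key_at(k1,dock), key_at(k3,kitchen)}
  ∪ pre   = {have(k3), key_at(k1,dock), key_at(k3,kitchen)} ∪ {at(kitchen), open(d_hall_kitchen)}
          = {at(kitchen), have(k3), key_at(k1,dock), key_at(k3,kitchen), open(d_hall_kitchen)}

== RESULT ==
["at(kitchen)", "have(k3)", "key_at(k1,dock)", "key_at(k3,kitchen)", "open(d_hall_kitchen)"]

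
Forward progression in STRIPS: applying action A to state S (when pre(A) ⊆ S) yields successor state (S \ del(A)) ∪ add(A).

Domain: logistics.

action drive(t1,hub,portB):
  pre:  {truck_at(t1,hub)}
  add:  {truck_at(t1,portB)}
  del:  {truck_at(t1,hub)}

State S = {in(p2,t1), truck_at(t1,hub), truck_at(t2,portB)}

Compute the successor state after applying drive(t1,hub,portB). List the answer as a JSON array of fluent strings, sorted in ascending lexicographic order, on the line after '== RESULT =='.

Compute (S \ del) ∪ add:
  pre ⊆ S: {truck_at(t1,hub)} ⊆ S  — applicable
  S \ del = {in(p2,t1), truck_at(t2,portB)}
  ∪ add   = {in(p2,t1), truck_at(t1,portB), truck_at(t2,portB)}

== RESULT ==
["in(p2,t1)", "truck_at(t1,portB)", "truck_at(t2,portB)"]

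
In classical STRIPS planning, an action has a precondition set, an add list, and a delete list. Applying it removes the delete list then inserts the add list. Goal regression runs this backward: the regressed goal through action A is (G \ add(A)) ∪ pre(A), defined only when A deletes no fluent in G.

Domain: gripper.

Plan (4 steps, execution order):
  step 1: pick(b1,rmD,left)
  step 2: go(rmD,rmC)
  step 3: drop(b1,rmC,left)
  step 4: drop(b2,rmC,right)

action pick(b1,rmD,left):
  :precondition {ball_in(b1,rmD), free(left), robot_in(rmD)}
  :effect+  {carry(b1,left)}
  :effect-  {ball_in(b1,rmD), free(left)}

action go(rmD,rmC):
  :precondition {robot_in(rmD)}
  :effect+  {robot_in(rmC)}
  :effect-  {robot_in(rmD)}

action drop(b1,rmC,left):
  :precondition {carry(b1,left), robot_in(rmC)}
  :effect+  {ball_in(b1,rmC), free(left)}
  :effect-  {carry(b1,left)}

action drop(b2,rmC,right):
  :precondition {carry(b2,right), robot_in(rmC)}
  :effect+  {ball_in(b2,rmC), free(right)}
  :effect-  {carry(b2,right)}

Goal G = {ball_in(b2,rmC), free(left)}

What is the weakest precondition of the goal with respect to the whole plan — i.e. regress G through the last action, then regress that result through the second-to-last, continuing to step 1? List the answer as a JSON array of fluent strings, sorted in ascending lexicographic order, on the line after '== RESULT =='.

Work backward from the goal:
  through step 4 (drop(b2,rmC,right)): drop {ball_in(b2,rmC)}, keep {free(left)}, require {carry(b2,right), robot_in(rmC)}
    → {carry(b2,right), free(left), robot_in(rmC)}
  through step 3 (drop(b1,rmC,left)): drop {free(left)}, keep {carry(b2,right), robot_in(rmC)}, require {carry(b1,left), robot_in(rmC)}
    → {carry(b1,left), carry(b2,right), robot_in(rmC)}
  through step 2 (go(rmD,rmC)): drop {robot_in(rmC)}, keep {carry(b1,left), carry(b2,right)}, require {robot_in(rmD)}
    → {carry(b1,left), carry(b2,right), robot_in(rmD)}
  through step 1 (pick(b1,rmD,left)): drop {carry(b1,left)}, keep {carry(b2,right), robot_in(rmD)}, require {ball_in(b1,rmD), free(left), robot_in(rmD)}
    → {ball_in(b1,rmD), carry(b2,right), free(left), robot_in(rmD)}

== RESULT ==
["ball_in(b1,rmD)", "carry(b2,right)", "free(left)", "robot_in(rmD)"]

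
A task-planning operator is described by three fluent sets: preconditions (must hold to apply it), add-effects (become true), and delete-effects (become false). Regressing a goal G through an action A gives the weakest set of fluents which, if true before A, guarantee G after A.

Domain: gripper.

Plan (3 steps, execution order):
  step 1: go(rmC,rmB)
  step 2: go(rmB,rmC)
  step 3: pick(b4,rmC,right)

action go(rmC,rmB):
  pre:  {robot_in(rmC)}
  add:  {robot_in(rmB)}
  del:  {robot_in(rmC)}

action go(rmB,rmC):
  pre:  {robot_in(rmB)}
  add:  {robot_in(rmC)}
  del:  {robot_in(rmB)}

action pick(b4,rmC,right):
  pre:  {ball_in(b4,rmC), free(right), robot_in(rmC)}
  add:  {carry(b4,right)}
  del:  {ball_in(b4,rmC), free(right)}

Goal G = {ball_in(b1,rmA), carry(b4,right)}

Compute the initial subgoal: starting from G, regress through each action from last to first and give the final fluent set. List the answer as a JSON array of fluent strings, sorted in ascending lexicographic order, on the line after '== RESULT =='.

Work backward from the goal:
  through step 3 (pick(b4,rmC,right)): drop {carry(b4,right)}, keep {ball_in(b1,rmA)}, require {ball_in(b4,rmC), free(right), robot_in(rmC)}
    → {ball_in(b1,rmA), ball_in(b4,rmC), free(right), robot_in(rmC)}
  through step 2 (go(rmB,rmC)): drop {robot_in(rmC)}, keep {ball_in(b1,rmA), ball_in(b4,rmC), free(right)}, require {robot_in(rmB)}
    → {ball_in(b1,rmA), ball_in(b4,rmC), free(right), robot_in(rmB)}
  through step 1 (go(rmC,rmB)): drop {robot_in(rmB)}, keep {ball_in(b1,rmA), ball_in(b4,rmC), free(right)}, require {robot_in(rmC)}
    → {ball_in(b1,rmA), ball_in(b4,rmC), free(right), robot_in(rmC)}

== RESULT ==
["ball_in(b1,rmA)", "ball_in(b4,rmC)", "free(right)", "robot_in(rmC)"]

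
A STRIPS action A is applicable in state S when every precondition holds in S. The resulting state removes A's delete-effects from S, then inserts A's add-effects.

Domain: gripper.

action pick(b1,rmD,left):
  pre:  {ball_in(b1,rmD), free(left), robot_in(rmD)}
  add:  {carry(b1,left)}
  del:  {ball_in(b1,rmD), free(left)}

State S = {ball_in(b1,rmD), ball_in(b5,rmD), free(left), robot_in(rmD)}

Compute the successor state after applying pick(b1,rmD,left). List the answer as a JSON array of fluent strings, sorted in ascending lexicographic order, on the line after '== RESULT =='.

Compute (S \ del) ∪ add:
  pre ⊆ S: {ball_in(b1,rmD), free(left), robot_in(rmD)} ⊆ S  — applicable
  S \ del = {ball_in(b5,rmD), robot_in(rmD)}
  ∪ add   = {ball_in(b5,rmD), carry(b1,left), robot_in(rmD)}

== RESULT ==
["ball_in(b5,rmD)", "carry(b1,left)", "robot_in(rmD)"]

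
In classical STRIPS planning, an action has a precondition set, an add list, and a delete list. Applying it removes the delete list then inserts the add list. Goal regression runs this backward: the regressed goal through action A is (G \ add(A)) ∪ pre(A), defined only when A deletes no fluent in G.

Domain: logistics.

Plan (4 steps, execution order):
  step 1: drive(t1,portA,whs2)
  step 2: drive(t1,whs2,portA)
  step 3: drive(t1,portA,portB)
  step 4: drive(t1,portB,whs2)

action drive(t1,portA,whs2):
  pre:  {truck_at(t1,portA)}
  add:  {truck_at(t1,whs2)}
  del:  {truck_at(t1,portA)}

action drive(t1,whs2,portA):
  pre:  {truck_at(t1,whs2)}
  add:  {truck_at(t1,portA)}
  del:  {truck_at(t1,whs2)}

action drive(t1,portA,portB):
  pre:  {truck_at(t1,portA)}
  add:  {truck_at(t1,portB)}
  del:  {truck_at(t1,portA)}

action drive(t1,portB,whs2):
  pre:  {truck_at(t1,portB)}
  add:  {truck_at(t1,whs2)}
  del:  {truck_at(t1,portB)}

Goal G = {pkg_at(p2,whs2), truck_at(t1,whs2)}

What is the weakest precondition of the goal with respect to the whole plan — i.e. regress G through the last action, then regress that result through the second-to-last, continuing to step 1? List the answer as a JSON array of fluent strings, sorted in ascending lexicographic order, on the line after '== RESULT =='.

Regress step by step:
  through step 4 (drive(t1,portB,whs2)): drop {truck_at(t1,whs2)}, keep {pkg_at(p2,whs2)}, require {truck_at(t1,portB)}
    → {pkg_at(p2,whs2), truck_at(t1,portB)}
  through step 3 (drive(t1,portA,portB)): drop {truck_at(t1,portB)}, keep {pkg_at(p2,whs2)}, require {truck_at(t1,portA)}
    → {pkg_at(p2,whs2), truck_at(t1,portA)}
  through step 2 (drive(t1,whs2,portA)): drop {truck_at(t1,portA)}, keep {pkg_at(p2,whs2)}, require {truck_at(t1,whs2)}
    → {pkg_at(p2,whs2), truck_at(t1,whs2)}
  through step 1 (drive(t1,portA,whs2)): drop {truck_at(t1,whs2)}, keep {pkg_at(p2,whs2)}, require {truck_at(t1,portA)}
    → {pkg_at(p2,whs2), truck_at(t1,portA)}

== RESULT ==
["pkg_at(p2,whs2)", "truck_at(t1,portA)"]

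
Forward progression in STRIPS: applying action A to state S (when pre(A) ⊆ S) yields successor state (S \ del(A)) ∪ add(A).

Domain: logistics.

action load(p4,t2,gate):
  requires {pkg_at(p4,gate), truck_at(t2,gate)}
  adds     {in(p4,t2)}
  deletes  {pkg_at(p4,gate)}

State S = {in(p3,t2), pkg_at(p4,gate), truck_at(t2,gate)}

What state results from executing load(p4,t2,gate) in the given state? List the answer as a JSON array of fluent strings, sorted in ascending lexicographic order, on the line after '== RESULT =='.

Compute (S \ del) ∪ add:
  pre ⊆ S: {pkg_at(p4,gate), truck_at(t2,gate)} ⊆ S  — applicable
  S \ del = {in(p3,t2), truck_at(t2,gate)}
  ∪ add   = {in(p3,t2), in(p4,t2), truck_at(t2,gate)}

== RESULT ==
["in(p3,t2)", "in(p4,t2)", "truck_at(t2,gate)"]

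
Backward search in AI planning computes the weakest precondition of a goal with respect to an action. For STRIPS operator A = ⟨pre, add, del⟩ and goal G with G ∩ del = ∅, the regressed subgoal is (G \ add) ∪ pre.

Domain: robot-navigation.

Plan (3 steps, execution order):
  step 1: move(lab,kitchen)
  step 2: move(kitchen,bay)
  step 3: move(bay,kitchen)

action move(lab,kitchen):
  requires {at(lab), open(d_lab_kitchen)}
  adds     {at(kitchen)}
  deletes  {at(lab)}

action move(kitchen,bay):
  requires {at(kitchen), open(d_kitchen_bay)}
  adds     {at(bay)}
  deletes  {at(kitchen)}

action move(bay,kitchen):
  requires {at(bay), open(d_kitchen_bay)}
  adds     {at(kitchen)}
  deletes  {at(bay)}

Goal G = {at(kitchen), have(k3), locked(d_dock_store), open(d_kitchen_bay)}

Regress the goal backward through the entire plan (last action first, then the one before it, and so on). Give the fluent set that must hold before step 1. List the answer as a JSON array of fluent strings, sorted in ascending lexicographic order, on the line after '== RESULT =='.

Regress step by step:
  through step 3 (move(bay,kitchen)): drop {at(kitchen)}, keep {have(k3), locked(d_dock_store), open(d_kitchen_bay)}, require {at(bay), open(d_kitchen_bay)}
    → {at(bay), have(k3), locked(d_dock_store), open(d_kitchen_bay)}
  through step 2 (move(kitchen,bay)): drop {at(bay)}, keep {have(k3), locked(d_dock_store), open(d_kitchen_bay)}, require {at(kitchen), open(d_kitchen_bay)}
    → {at(kitchen), have(k3), locked(d_dock_store), open(d_kitchen_bay)}
  through step 1 (move(lab,kitchen)): drop {at(kitchen)}, keep {have(k3), locked(d_dock_store), open(d_kitchen_bay)}, require {at(lab), open(d_lab_kitchen)}
    → {at(lab), have(k3), locked(d_dock_store), open(d_kitchen_bay), open(d_lab_kitchen)}

== RESULT ==
["at(lab)", "have(k3)", "locked(d_dock_store)", "open(d_kitchen_bay)", "open(d_lab_kitchen)"]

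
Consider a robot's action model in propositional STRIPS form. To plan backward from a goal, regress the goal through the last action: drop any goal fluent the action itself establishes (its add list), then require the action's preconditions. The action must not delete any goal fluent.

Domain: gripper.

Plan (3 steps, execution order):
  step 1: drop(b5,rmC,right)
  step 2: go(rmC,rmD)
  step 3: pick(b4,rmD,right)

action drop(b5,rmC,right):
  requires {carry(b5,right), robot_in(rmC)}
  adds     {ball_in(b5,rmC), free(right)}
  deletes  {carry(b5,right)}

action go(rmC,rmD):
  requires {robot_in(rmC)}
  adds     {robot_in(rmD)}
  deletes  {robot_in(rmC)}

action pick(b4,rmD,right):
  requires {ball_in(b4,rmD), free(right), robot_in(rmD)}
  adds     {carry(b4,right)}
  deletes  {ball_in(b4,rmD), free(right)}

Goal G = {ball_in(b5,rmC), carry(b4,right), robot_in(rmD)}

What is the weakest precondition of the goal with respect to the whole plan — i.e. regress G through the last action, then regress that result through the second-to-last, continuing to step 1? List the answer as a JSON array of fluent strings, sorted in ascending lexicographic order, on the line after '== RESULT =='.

Regress step by step:
  through step 3 (pick(b4,rmD,right)): drop {carry(b4,right)}, keep {ball_in(b5,rmC), robot_in(rmD)}, require {ball_in(b4,rmD), free(right), robot_in(rmD)}
    → {ball_in(b4,rmD), ball_in(b5,rmC), free(right), robot_in(rmD)}
  through step 2 (go(rmC,rmD)): drop {robot_in(rmD)}, keep {ball_in(b4,rmD), ball_in(b5,rmC), free(right)}, require {robot_in(rmC)}
    → {ball_in(b4,rmD), ball_in(b5,rmC), free(right), robot_in(rmC)}
  through step 1 (drop(b5,rmC,right)): drop {ball_in(b5,rmC), free(right)}, keep {ball_in(b4,rmD), robot_in(rmC)}, require {carry(b5,right), robot_in(rmC)}
    → {ball_in(b4,rmD), carry(b5,right), robot_in(rmC)}

== RESULT ==
["ball_in(b4,rmD)", "carry(b5,right)", "robot_in(rmC)"]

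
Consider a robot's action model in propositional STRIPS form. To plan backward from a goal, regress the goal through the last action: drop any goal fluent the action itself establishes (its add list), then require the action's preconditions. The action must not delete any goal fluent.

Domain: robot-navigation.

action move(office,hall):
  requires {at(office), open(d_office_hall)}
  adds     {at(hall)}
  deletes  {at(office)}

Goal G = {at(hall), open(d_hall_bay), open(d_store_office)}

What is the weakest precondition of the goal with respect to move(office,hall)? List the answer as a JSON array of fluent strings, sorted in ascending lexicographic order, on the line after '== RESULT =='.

Compute (G \ add) ∪ pre:
  G ∩ del = {}  (empty — regression defined)
  G \ add = {at(hall), open(d_hall_bay), open(d_store_office)} \ {at(hall)} = {open(d_hall_bay), open(d_store_office)}
  ∪ pre   = {open(d_hall_bay), open(d_store_office)} ∪ {at(office), open(d_office_hall)}
          = {at(office), open(d_hall_bay), open(d_office_hall), open(d_store_office)}

== RESULT ==
["at(office)", "open(d_hall_bay)", "open(d_office_hall)", "open(d_store_office)"]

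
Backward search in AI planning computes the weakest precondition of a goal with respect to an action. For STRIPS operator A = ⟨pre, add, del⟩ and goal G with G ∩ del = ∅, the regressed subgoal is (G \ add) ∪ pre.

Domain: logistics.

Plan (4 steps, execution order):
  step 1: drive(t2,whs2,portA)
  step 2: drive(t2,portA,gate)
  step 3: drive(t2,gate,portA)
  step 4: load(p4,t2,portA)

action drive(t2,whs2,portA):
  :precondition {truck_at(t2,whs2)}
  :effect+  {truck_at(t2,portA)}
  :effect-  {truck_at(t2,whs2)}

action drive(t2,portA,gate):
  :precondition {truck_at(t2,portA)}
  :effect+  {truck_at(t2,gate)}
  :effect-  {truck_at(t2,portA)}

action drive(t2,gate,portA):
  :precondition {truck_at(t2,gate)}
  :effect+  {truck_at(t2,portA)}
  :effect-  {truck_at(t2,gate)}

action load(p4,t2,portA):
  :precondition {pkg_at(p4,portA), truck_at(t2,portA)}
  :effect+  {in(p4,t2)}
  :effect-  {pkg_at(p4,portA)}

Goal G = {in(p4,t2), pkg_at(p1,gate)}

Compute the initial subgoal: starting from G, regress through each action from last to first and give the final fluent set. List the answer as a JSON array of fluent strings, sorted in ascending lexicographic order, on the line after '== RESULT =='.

Regress step by step:
  through step 4 (load(p4,t2,portA)): drop {in(p4,t2)}, keep {pkg_at(p1,gate)}, require {pkg_at(p4,portA), truck_at(t2,portA)}
    → {pkg_at(p1,gate), pkg_at(p4,portA), truck_at(t2,portA)}
  through step 3 (drive(t2,gate,portA)): drop {truck_at(t2,portA)}, keep {pkg_at(p1,gate), pkg_at(p4,portA)}, require {truck_at(t2,gate)}
    → {pkg_at(p1,gate), pkg_at(p4,portA), truck_at(t2,gate)}
  through step 2 (drive(t2,portA,gate)): drop {truck_at(t2,gate)}, keep {pkg_at(p1,gate), pkg_at(p4,portA)}, require {truck_at(t2,portA)}
    → {pkg_at(p1,gate), pkg_at(p4,portA), truck_at(t2,portA)}
  through step 1 (drive(t2,whs2,portA)): drop {truck_at(t2,portA)}, keep {pkg_at(p1,gate), pkg_at(p4,portA)}, require {truck_at(t2,whs2)}
    → {pkg_at(p1,gate), pkg_at(p4,portA), truck_at(t2,whs2)}

== RESULT ==
["pkg_at(p1,gate)", "pkg_at(p4,portA)", "truck_at(t2,whs2)"]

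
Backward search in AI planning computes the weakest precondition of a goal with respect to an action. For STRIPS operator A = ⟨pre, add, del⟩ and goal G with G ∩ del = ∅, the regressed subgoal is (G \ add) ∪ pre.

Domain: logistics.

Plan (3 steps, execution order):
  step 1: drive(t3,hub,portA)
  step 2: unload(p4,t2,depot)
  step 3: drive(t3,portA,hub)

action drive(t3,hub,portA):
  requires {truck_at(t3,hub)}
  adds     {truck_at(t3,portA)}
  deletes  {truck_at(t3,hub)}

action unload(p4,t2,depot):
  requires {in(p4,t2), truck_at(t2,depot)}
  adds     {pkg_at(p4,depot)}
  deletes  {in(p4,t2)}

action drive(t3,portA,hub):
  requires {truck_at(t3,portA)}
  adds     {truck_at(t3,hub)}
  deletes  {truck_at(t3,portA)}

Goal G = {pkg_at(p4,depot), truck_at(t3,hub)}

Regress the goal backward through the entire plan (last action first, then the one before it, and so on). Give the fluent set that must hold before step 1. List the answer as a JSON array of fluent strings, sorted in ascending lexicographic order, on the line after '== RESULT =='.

Work backward from the goal:
  through step 3 (drive(t3,portA,hub)): drop {truck_at(t3,hub)}, keep {pkg_at(p4,depot)}, require {truck_at(t3,portA)}
    → {pkg_at(p4,depot), truck_at(t3,portA)}
  through step 2 (unload(p4,t2,depot)): drop {pkg_at(p4,depot)}, keep {truck_at(t3,portA)}, require {in(p4,t2), truck_at(t2,depot)}
    → {in(p4,t2), truck_at(t2,depot), truck_at(t3,portA)}
  through step 1 (drive(t3,hub,portA)): drop {truck_at(t3,portA)}, keep {in(p4,t2), truck_at(t2,depot)}, require {truck_at(t3,hub)}
    → {in(p4,t2), truck_at(t2,depot), truck_at(t3,hub)}

== RESULT ==
["in(p4,t2)", "truck_at(t2,depot)", "truck_at(t3,hub)"]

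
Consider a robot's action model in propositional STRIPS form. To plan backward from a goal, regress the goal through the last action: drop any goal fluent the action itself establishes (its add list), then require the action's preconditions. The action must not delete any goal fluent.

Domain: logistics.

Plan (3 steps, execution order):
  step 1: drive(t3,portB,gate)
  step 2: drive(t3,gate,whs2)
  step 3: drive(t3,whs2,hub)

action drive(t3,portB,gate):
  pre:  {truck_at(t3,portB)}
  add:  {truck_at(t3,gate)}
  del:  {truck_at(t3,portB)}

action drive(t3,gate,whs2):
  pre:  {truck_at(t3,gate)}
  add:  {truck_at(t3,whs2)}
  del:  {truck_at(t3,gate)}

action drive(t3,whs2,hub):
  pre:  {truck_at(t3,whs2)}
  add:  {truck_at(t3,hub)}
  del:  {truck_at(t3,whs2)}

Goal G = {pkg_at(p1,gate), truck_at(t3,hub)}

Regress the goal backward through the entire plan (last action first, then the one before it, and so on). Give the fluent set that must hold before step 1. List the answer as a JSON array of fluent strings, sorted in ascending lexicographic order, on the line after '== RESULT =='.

Regress step by step:
  through step 3 (drive(t3,whs2,hub)): drop {truck_at(t3,hub)}, keep {pkg_at(p1,gate)}, require {truck_at(t3,whs2)}
    → {pkg_at(p1,gate), truck_at(t3,whs2)}
  through step 2 (drive(t3,gate,whs2)): drop {truck_at(t3,whs2)}, keep {pkg_at(p1,gate)}, require {truck_at(t3,gate)}
    → {pkg_at(p1,gate), truck_at(t3,gate)}
  through step 1 (drive(t3,portB,gate)): drop {truck_at(t3,gate)}, keep {pkg_at(p1,gate)}, require {truck_at(t3,portB)}
    → {pkg_at(p1,gate), truck_at(t3,portB)}

== RESULT ==
["pkg_at(p1,gate)", "truck_at(t3,portB)"]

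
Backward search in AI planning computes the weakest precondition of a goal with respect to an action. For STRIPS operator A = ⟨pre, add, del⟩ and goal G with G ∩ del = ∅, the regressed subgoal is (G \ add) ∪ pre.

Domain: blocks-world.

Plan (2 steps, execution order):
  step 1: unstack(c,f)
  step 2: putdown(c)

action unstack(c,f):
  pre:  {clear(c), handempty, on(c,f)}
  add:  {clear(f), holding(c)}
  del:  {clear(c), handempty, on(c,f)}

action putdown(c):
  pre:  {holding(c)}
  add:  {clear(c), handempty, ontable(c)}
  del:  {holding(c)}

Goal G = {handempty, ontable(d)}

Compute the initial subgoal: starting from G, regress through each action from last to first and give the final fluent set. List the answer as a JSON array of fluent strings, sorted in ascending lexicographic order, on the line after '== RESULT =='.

Regress step by step:
  through step 2 (putdown(c)): drop {handempty}, keep {ontable(d)}, require {holding(c)}
    → {holding(c), ontable(d)}
  through step 1 (unstack(c,f)): drop {holding(c)}, keep {ontable(d)}, require {clear(c), handempty, on(c,f)}
    → {clear(c), handempty, on(c,f), ontable(d)}

== RESULT ==
["clear(c)", "handempty", "on(c,f)", "ontable(d)"]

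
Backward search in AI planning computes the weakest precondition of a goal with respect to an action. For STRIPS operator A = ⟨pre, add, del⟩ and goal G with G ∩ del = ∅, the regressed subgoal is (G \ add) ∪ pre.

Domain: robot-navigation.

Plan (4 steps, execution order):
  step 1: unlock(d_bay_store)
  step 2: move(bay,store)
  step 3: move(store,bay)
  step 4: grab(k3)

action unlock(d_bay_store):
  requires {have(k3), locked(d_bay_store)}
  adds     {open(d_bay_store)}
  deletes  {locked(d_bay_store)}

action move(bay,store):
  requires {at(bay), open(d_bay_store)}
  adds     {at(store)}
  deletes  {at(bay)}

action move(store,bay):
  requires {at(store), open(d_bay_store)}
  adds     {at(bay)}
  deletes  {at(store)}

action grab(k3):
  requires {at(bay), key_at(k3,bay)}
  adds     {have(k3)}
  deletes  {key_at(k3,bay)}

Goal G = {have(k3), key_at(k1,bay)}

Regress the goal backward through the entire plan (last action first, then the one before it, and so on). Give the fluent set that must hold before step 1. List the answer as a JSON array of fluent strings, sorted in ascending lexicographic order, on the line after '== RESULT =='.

Work backward from the goal:
  through step 4 (grab(k3)): drop {have(k3)}, keep {key_at(k1,bay)}, require {at(bay), key_at(k3,bay)}
    → {at(bay), key_at(k1,bay), key_at(k3,bay)}
  through step 3 (move(store,bay)): drop {at(bay)}, keep {key_at(k1,bay), key_at(k3,bay)}, require {at(store), open(d_bay_store)}
    → {at(store), key_at(k1,bay), key_at(k3,bay), open(d_bay_store)}
  through step 2 (move(bay,store)): drop {at(store)}, keep {key_at(k1,bay), key_at(k3,bay), open(d_bay_store)}, require {at(bay), open(d_bay_store)}
    → {at(bay), key_at(k1,bay), key_at(k3,bay), open(d_bay_store)}
  through step 1 (unlock(d_bay_store)): drop {open(d_bay_store)}, keep {at(bay), key_at(k1,bay), key_at(k3,bay)}, require {have(k3), locked(d_bay_store)}
    → {at(bay), have(k3), key_at(k1,bay), key_at(k3,bay), locked(d_bay_store)}

== RESULT ==
["at(bay)", "have(k3)", "key_at(k1,bay)", "key_at(k3,bay)", "locked(d_bay_store)"]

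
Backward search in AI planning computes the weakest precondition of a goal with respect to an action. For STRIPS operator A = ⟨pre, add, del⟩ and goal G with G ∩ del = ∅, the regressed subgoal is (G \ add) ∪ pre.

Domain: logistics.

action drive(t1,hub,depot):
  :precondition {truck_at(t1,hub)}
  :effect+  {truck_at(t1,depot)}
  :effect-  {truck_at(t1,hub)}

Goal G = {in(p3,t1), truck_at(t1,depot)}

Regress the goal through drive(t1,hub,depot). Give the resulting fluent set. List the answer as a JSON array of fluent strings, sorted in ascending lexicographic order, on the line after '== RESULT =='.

Compute (G \ add) ∪ pre:
  G ∩ del = {}  (empty — regression defined)
  G \ add = {in(p3,t1), truck_at(t1,depot)} \ {truck_at(t1,depot)} = {in(p3,t1)}
  ∪ pre   = {in(p3,t1)} ∪ {truck_at(t1,hub)}
          = {in(p3,t1), truck_at(t1,hub)}

== RESULT ==
["in(p3,t1)", "truck_at(t1,hub)"]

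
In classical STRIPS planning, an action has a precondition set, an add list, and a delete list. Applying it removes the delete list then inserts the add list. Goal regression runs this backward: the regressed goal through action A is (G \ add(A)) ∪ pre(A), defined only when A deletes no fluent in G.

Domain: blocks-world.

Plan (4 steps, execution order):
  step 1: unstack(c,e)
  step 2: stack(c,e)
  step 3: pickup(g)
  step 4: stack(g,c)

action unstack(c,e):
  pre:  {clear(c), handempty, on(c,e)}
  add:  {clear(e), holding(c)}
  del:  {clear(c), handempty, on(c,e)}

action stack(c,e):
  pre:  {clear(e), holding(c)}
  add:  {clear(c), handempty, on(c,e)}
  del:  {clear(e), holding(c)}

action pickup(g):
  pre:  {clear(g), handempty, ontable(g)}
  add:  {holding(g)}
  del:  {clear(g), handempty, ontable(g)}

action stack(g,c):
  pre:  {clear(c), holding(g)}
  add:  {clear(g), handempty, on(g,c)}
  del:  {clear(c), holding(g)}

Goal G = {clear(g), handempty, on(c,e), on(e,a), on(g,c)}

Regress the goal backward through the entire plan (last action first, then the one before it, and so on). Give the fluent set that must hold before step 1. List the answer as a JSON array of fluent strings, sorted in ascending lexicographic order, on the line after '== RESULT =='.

Regress step by step:
  through step 4 (stack(g,c)): drop {clear(g), handempty, on(g,c)}, keep {on(c,e), on(e,a)}, require {clear(c), holding(g)}
    → {clear(c), holding(g), on(c,e), on(e,a)}
  through step 3 (pickup(g)): drop {holding(g)}, keep {clear(c), on(c,e), on(e,a)}, require {clear(g), handempty, ontable(g)}
    → {clear(c), clear(g), handempty, on(c,e), on(e,a), ontable(g)}
  through step 2 (stack(c,e)): drop {clear(c), handempty, on(c,e)}, keep {clear(g), on(e,a), ontable(g)}, require {clear(e), holding(c)}
    → {clear(e), clear(g), holding(c), on(e,a), ontable(g)}
  through step 1 (unstack(c,e)): drop {clear(e), holding(c)}, keep {clear(g), on(e,a), ontable(g)}, require {clear(c), handempty, on(c,e)}
    → {clear(c), clear(g), handempty, on(c,e), on(e,a), ontable(g)}

== RESULT ==
["clear(c)", "clear(g)", "handempty", "on(c,e)", "on(e,a)", "ontable(g)"]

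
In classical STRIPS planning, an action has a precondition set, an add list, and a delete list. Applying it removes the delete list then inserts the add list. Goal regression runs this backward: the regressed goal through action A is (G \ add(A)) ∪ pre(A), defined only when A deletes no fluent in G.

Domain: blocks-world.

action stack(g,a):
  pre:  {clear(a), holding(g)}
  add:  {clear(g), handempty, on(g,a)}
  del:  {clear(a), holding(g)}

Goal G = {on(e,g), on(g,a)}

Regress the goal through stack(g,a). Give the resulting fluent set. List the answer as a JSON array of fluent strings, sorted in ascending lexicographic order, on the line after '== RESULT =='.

Regress:
  G ∩ del = {}  (empty — regression defined)
  G \ add = {on(e,g), on(g,a)} \ {clear(g), handempty, on(g,a)} = {on(e,g)}
  ∪ pre   = {on(e,g)} ∪ {clear(a), holding(g)}
          = {clear(a), holding(g), on(e,g)}

== RESULT ==
["clear(a)", "holding(g)", "on(e,g)"]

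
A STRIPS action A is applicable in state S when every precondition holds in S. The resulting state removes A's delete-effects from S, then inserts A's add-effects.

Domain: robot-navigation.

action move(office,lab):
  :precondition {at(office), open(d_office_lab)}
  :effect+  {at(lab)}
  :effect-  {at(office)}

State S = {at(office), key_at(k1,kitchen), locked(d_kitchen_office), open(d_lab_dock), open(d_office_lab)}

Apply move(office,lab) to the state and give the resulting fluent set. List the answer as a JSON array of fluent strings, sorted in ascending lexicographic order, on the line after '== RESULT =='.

Compute (S \ del) ∪ add:
  pre ⊆ S: {at(office), open(d_office_lab)} ⊆ S  — applicable
  S \ del = {key_at(k1,kitchen), locked(d_kitchen_office), open(d_lab_dock), open(d_office_lab)}
  ∪ add   = {at(lab), key_at(k1,kitchen), locked(d_kitchen_office), open(d_lab_dock), open(d_office_lab)}

== RESULT ==
["at(lab)", "key_at(k1,kitchen)", "locked(d_kitchen_office)", "open(d_lab_dock)", "open(d_office_lab)"]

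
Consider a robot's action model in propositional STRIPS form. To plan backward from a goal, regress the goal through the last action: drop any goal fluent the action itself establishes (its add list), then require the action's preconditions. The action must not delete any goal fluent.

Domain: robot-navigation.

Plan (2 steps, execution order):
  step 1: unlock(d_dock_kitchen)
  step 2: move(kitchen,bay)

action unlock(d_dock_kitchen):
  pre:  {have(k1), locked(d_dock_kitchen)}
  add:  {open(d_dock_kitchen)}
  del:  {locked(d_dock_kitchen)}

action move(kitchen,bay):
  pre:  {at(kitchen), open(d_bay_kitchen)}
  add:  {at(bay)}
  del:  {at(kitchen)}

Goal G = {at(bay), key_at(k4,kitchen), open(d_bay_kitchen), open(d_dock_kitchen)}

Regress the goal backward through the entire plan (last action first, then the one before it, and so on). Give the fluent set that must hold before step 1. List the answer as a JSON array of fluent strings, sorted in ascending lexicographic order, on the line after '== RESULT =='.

Work backward from the goal:
  through step 2 (move(kitchen,bay)): drop {at(bay)}, keep {key_at(k4,kitchen), open(d_bay_kitchen), open(d_dock_kitchen)}, require {at(kitchen), open(d_bay_kitchen)}
    → {at(kitchen), key_at(k4,kitchen), open(d_bay_kitchen), open(d_dock_kitchen)}
  through step 1 (unlock(d_dock_kitchen)): drop {open(d_dock_kitchen)}, keep {at(kitchen), key_at(k4,kitchen), open(d_bay_kitchen)}, require {have(k1), locked(d_dock_kitchen)}
    → {at(kitchen), have(k1), key_at(k4,kitchen), locked(d_dock_kitchen), open(d_bay_kitchen)}

== RESULT ==
["at(kitchen)", "have(k1)", "key_at(k4,kitchen)", "locked(d_dock_kitchen)", "open(d_bay_kitchen)"]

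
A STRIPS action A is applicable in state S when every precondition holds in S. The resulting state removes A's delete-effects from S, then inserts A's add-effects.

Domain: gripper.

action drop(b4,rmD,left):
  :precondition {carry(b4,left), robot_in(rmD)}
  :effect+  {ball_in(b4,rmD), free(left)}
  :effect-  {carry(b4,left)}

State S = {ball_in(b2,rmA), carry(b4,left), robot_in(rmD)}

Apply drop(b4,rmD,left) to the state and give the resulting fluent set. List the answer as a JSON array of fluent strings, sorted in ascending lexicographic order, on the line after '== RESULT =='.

Compute (S \ del) ∪ add:
  pre ⊆ S: {carry(b4,left), robot_in(rmD)} ⊆ S  — applicable
  S \ del = {ball_in(b2,rmA), robot_in(rmD)}
  ∪ add   = {ball_in(b2,rmA), ball_in(b4,rmD), free(left), robot_in(rmD)}

== RESULT ==
["ball_in(b2,rmA)", "ball_in(b4,rmD)", "free(left)", "robot_in(rmD)"]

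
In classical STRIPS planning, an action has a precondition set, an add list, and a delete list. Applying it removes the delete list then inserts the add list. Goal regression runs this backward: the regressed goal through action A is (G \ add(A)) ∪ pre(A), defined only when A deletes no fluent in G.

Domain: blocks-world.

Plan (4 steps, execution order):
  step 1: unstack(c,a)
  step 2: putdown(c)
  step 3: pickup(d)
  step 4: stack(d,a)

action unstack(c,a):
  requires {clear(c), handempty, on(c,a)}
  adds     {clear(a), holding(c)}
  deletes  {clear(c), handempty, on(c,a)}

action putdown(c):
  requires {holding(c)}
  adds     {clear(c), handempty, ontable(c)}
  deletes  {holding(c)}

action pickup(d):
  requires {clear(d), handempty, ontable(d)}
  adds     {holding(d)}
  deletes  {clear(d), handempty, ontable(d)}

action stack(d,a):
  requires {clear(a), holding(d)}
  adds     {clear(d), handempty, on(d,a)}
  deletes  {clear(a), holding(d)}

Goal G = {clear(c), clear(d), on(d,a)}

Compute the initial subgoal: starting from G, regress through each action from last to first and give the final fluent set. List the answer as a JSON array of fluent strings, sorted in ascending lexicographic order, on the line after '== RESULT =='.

Work backward from the goal:
  through step 4 (stack(d,a)): drop {clear(d), on(d,a)}, keep {clear(c)}, require {clear(a), holding(d)}
    → {clear(a), clear(c), holding(d)}
  through step 3 (pickup(d)): drop {holding(d)}, keep {clear(a), clear(c)}, require {clear(d), handempty, ontable(d)}
    → {clear(a), clear(c), clear(d), handempty, ontable(d)}
  through step 2 (putdown(c)): drop {clear(c), handempty}, keep {clear(a), clear(d), ontable(d)}, require {holding(c)}
    → {clear(a), clear(d), holding(c), ontable(d)}
  through step 1 (unstack(c,a)): drop {clear(a), holding(c)}, keep {clear(d), ontable(d)}, require {clear(c), handempty, on(c,a)}
    → {clear(c), clear(d), handempty, on(c,a), ontable(d)}

== RESULT ==
["clear(c)", "clear(d)", "handempty", "on(c,a)", "ontable(d)"]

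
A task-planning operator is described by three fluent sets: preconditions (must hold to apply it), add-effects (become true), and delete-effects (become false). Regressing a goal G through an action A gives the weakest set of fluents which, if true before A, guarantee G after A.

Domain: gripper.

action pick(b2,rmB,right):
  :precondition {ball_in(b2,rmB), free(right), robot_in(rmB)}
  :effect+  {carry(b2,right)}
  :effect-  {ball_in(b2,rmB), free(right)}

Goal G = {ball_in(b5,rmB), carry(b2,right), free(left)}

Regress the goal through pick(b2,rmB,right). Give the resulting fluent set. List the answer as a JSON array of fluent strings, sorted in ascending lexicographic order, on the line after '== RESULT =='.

Regress:
  G ∩ del = {}  (empty — regression defined)
  G \ add = {ball_in(b5,rmB), carry(b2,right), free(left)} \ {carry(b2,right)} = {ball_in(b5,rmB), free(left)}
  ∪ pre   = {ball_in(b5,rmB), free(left)} ∪ {ball_in(b2,rmB), free(right), robot_in(rmB)}
          = {ball_in(b2,rmB), ball_in(b5,rmB), free(left), free(right), robot_in(rmB)}

== RESULT ==
["ball_in(b2,rmB)", "ball_in(b5,rmB)", "free(left)", "free(right)", "robot_in(rmB)"]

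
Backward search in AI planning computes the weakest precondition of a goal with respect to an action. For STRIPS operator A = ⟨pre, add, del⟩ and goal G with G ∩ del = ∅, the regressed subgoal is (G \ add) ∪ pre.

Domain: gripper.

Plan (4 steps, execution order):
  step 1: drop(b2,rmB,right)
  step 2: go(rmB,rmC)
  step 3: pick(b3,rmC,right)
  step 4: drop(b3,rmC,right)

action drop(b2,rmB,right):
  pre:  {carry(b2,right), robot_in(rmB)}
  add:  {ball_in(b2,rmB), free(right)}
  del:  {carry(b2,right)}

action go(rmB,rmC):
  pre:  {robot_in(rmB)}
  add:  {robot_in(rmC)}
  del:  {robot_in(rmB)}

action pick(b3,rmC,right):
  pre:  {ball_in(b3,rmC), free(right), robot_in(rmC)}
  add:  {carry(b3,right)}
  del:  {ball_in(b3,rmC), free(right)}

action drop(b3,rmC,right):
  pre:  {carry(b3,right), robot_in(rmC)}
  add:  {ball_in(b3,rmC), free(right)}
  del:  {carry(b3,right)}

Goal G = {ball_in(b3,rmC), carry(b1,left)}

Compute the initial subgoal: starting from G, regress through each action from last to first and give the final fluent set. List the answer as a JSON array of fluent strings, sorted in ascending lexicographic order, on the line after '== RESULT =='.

Regress step by step:
  through step 4 (drop(b3,rmC,right)): drop {ball_in(b3,rmC)}, keep {carry(b1,left)}, require {carry(b3,right), robot_in(rmC)}
    → {carry(b1,left), carry(b3,right), robot_in(rmC)}
  through step 3 (pick(b3,rmC,right)): drop {carry(b3,right)}, keep {carry(b1,left), robot_in(rmC)}, require {ball_in(b3,rmC), free(right), robot_in(rmC)}
    → {ball_in(b3,rmC), carry(b1,left), free(right), robot_in(rmC)}
  through step 2 (go(rmB,rmC)): drop {robot_in(rmC)}, keep {ball_in(b3,rmC), carry(b1,left), free(right)}, require {robot_in(rmB)}
    → {ball_in(b3,rmC), carry(b1,left), free(right), robot_in(rmB)}
  through step 1 (drop(b2,rmB,right)): drop {free(right)}, keep {ball_in(b3,rmC), carry(b1,left), robot_in(rmB)}, require {carry(b2,right), robot_in(rmB)}
    → {ball_in(b3,rmC), carry(b1,left), carry(b2,right), robot_in(rmB)}

== RESULT ==
["ball_in(b3,rmC)", "carry(b1,left)", "carry(b2,right)", "robot_in(rmB)"]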